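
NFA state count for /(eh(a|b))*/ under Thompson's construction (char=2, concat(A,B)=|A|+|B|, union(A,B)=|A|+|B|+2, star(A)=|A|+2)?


Syntax tree has 4 char leaf(s), 1 union(s), 1 star(s)
chars contribute 4×2 = 8; each union adds +2; each star adds +2
Total: 8 + 2 + 2 = 12 states


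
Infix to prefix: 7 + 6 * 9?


'*' binds tighter: tree is (+ 7 (* 6 9))
Prefix: + 7 * 6 9


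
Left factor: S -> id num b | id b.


Common prefix: 'id'
Factored: S -> id S', S' -> num b | b


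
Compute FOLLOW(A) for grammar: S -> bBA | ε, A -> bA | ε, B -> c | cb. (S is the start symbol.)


$ ∈ FOLLOW(S). For each A -> αBβ: add FIRST(β)\{ε} to FOLLOW(B); if β nullable, add FOLLOW(A).
FOLLOW(A) = {$}


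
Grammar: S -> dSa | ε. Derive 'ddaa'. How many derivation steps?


Derivation: S => dSa => ddSaa => ddaa
Steps: 3


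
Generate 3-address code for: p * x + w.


Break into single-operator statements:
t1 = p * x
t2 = t1 + w


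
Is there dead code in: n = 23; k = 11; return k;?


n is assigned but never read
Dead: 'n = 23'


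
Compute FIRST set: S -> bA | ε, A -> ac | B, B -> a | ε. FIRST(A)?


Per alternative of A: FIRST(ac) = {a}; FIRST(B) = {a, ε}
FIRST(A) = {a, ε}


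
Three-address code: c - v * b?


Break into single-operator statements:
t1 = v * b
t2 = c - t1


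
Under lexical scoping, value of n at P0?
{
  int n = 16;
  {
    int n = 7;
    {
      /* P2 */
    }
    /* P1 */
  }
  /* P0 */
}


n declared in the same block as P0
n = 16


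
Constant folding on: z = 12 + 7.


12 + 7 = 19 at compile time
Optimized: z = 19


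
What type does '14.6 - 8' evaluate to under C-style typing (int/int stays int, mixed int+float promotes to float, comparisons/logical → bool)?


Operand types: float - int
Rule: mixed int/float promotes to float; int/int stays int
Result type: float


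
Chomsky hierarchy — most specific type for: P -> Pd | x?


Left-linear: every RHS is a terminal or one nonterminal followed by a terminal
Classification: Type 3 (Regular)


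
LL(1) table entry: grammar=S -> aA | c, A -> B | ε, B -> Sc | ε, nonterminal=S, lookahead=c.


For [S, c]: 'c' ∈ FIRST(c)
Entry: S -> c


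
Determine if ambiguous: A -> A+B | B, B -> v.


precedence layered via separate nonterminal B: deterministic
Unambiguous


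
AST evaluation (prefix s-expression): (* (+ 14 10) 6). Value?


Evaluate inner: (+ 14 10) = 24
Evaluate root: (* 24 6) = 144
Result: 144


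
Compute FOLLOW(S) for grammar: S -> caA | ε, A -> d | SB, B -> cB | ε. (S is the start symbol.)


$ ∈ FOLLOW(S). For each A -> αBβ: add FIRST(β)\{ε} to FOLLOW(B); if β nullable, add FOLLOW(A).
FOLLOW(S) = {$, c}


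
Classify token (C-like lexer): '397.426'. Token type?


Pattern: digits with a decimal point
Type: FLOAT_LITERAL


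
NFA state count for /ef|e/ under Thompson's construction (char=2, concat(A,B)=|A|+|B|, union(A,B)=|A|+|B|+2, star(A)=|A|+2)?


Syntax tree has 3 char leaf(s), 1 union(s), 0 star(s)
chars contribute 3×2 = 6; each union adds +2; each star adds +2
Total: 6 + 2 + 0 = 8 states


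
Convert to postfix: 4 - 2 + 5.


Left to right (same or higher precedence on left)
Postfix: 4 2 - 5 +


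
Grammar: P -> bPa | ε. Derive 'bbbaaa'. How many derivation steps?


Derivation: P => bPa => bbPaa => bbbPaaa => bbbaaa
Steps: 4


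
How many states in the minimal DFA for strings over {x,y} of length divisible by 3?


Track length mod 3: states 0..2, accept at 0
Minimal DFA: 3 states


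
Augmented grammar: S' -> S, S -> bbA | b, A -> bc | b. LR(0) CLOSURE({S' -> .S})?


Start: S' -> .S
For each item with dot before a nonterminal B, add B -> .γ for every B-production
Closure: [S' -> .S, S -> .bbA, S -> .b]


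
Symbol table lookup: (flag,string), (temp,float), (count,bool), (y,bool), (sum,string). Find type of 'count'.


Lookup 'count' → type bool


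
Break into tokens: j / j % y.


Scan left to right, longest-match per lexeme
Tokens: ID(j), OP(/), ID(j), OP(%), ID(y)


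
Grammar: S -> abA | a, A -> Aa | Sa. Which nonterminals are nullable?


A nonterminal is nullable iff some alternative derives ε (directly, or every symbol in it is nullable)
Nullable: {}


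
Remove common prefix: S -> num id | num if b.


Common prefix: 'num'
Factored: S -> num S', S' -> id | if b


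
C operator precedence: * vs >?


'*' is multiplicative (level 10); '>' is relational (level 7)
Higher level binds tighter
'*' has higher precedence than '>'


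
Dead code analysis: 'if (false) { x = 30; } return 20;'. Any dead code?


condition is constant false, so the whole block is unreachable
Dead: 'if (false) { x = 30; }'


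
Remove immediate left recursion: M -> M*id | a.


Left-recursive alternatives: M*id; non-recursive: a
Introduce M': M -> aM', M' -> *idM' | ε


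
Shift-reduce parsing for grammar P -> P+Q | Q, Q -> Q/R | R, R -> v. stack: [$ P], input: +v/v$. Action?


shift '+' to continue P -> P+Q
Action: shift


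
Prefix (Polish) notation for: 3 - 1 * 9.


'*' binds tighter: tree is (- 3 (* 1 9))
Prefix: - 3 * 1 9


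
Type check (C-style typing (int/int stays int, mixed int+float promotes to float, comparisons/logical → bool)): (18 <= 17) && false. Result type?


Operand types: bool && bool
Rule: logical operators take bool operands and yield bool
Result type: bool


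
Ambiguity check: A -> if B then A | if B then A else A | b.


dangling else: 'if B then if B then b else b' parses two ways
Ambiguous


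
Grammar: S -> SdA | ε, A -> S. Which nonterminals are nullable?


A nonterminal is nullable iff some alternative derives ε (directly, or every symbol in it is nullable)
Nullable: {A, S}


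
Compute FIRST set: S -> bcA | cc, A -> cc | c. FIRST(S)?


Per alternative of S: FIRST(bcA) = {b}; FIRST(cc) = {c}
FIRST(S) = {b, c}


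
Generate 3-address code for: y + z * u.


Break into single-operator statements:
t1 = z * u
t2 = y + t1


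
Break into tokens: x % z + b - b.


Scan left to right, longest-match per lexeme
Tokens: ID(x), OP(%), ID(z), OP(+), ID(b), OP(-), ID(b)


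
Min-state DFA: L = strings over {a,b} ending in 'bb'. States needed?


Track the longest suffix of input matching a prefix of 'bb': 3 classes (prefixes of length 0..2)
Minimal DFA: 3 states


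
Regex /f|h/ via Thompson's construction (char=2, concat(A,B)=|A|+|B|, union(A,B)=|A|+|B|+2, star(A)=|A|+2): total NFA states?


Syntax tree has 2 char leaf(s), 1 union(s), 0 star(s)
chars contribute 2×2 = 4; each union adds +2; each star adds +2
Total: 4 + 2 + 0 = 6 states


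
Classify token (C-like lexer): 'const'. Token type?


Pattern: reserved word
Type: KEYWORD


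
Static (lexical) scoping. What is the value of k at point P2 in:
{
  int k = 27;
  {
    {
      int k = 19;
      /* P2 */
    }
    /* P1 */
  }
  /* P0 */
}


k declared in the same block as P2
k = 19


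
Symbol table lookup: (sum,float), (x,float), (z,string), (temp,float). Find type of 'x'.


Lookup 'x' → type float


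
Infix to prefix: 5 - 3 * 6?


'*' binds tighter: tree is (- 5 (* 3 6))
Prefix: - 5 * 3 6


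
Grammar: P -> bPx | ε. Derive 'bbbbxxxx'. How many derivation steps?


Derivation: P => bPx => bbPxx => bbbPxxx => bbbbPxxxx => bbbbxxxx
Steps: 5


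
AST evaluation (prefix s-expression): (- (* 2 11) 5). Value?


Evaluate inner: (* 2 11) = 22
Evaluate root: (- 22 5) = 17
Result: 17


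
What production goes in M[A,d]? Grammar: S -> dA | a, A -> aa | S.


For [A, d]: 'd' ∈ FIRST(S)
Entry: A -> S


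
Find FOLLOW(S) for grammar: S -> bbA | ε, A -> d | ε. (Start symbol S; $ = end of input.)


$ ∈ FOLLOW(S). For each A -> αBβ: add FIRST(β)\{ε} to FOLLOW(B); if β nullable, add FOLLOW(A).
FOLLOW(S) = {$}


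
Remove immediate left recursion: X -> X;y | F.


Left-recursive alternatives: X;y; non-recursive: F
Introduce X': X -> FX', X' -> ;yX' | ε


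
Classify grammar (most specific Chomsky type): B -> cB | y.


Right-linear: every RHS is a terminal or a terminal followed by one nonterminal
Classification: Type 3 (Regular)


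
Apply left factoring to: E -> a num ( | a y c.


Common prefix: 'a'
Factored: E -> a E', E' -> num ( | y c


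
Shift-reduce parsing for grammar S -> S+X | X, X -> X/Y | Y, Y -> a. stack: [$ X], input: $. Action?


lookahead ∉ {/} so X won't extend; reduce S -> X
Action: reduce (S -> X)


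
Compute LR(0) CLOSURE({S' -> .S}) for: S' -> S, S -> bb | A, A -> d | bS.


Start: S' -> .S
For each item with dot before a nonterminal B, add B -> .γ for every B-production
Closure: [S' -> .S, S -> .bb, S -> .A, A -> .d, A -> .bS]


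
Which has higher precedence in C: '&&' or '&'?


'&' is bitwise AND (level 5); '&&' is logical AND (level 2)
Higher level binds tighter
'&' has higher precedence than '&&'


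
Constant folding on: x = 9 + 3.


9 + 3 = 12 at compile time
Optimized: x = 12


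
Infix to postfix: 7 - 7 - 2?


Left to right (same or higher precedence on left)
Postfix: 7 7 - 2 -


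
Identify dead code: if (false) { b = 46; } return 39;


condition is constant false, so the whole block is unreachable
Dead: 'if (false) { b = 46; }'


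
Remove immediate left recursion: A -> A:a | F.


Left-recursive alternatives: A:a; non-recursive: F
Introduce A': A -> FA', A' -> :aA' | ε


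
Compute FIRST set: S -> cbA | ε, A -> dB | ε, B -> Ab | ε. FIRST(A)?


Per alternative of A: FIRST(dB) = {d}; FIRST(ε) = {ε}
FIRST(A) = {d, ε}


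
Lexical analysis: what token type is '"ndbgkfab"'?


Pattern: double-quoted sequence
Type: STRING_LITERAL


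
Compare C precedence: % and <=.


'%' is multiplicative (level 10); '<=' is relational (level 7)
Higher level binds tighter
'%' has higher precedence than '<='


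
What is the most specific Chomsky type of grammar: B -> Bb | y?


Left-linear: every RHS is a terminal or one nonterminal followed by a terminal
Classification: Type 3 (Regular)


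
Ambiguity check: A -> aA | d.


right-linear, alternatives start with distinct terminals 'a' vs 'd': unique leftmost derivation
Unambiguous


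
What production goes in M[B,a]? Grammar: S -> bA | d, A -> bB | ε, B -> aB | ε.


For [B, a]: 'a' ∈ FIRST(aB)
Entry: B -> aB


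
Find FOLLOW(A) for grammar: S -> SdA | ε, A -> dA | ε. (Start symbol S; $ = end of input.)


$ ∈ FOLLOW(S). For each A -> αBβ: add FIRST(β)\{ε} to FOLLOW(B); if β nullable, add FOLLOW(A).
FOLLOW(A) = {$, d}


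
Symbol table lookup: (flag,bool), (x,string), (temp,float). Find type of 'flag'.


Lookup 'flag' → type bool


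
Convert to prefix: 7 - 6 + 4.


left-to-right (same/higher precedence on left): tree is (+ (- 7 6) 4)
Prefix: + - 7 6 4


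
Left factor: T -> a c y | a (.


Common prefix: 'a'
Factored: T -> a T', T' -> c y | (


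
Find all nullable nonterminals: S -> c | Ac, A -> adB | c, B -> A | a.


A nonterminal is nullable iff some alternative derives ε (directly, or every symbol in it is nullable)
Nullable: {}


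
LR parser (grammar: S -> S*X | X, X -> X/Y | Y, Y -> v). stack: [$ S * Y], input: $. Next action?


'Y' (not preceded by X/) is the handle for X -> Y
Action: reduce (X -> Y)


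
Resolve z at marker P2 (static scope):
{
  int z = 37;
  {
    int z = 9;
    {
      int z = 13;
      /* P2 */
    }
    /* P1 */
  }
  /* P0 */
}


z declared in the same block as P2
z = 13


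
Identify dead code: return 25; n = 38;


statement follows a return and is unreachable
Dead: 'n = 38'


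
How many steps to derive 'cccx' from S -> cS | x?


Derivation: S => cS => ccS => cccS => cccx
Steps: 4


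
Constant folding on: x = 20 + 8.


20 + 8 = 28 at compile time
Optimized: x = 28


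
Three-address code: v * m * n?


Break into single-operator statements:
t1 = v * m
t2 = t1 * n


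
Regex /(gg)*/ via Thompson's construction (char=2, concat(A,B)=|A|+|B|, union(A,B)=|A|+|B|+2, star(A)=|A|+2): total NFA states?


Syntax tree has 2 char leaf(s), 0 union(s), 1 star(s)
chars contribute 2×2 = 4; each union adds +2; each star adds +2
Total: 4 + 0 + 2 = 6 states


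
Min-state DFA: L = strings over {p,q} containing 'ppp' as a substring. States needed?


KMP-style automaton: 3 progress states + 1 absorbing accept = 4
Minimal DFA: 4 states


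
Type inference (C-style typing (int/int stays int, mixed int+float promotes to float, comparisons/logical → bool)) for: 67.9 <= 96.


Operand types: float <= int
Rule: comparison yields bool
Result type: bool


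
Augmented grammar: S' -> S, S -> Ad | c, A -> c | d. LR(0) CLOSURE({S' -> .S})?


Start: S' -> .S
For each item with dot before a nonterminal B, add B -> .γ for every B-production
Closure: [S' -> .S, S -> .Ad, S -> .c, A -> .c, A -> .d]


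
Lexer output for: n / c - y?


Scan left to right, longest-match per lexeme
Tokens: ID(n), OP(/), ID(c), OP(-), ID(y)


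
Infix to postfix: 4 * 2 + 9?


Left to right (same or higher precedence on left)
Postfix: 4 2 * 9 +


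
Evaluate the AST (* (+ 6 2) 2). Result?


Evaluate inner: (+ 6 2) = 8
Evaluate root: (* 8 2) = 16
Result: 16


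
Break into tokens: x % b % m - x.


Scan left to right, longest-match per lexeme
Tokens: ID(x), OP(%), ID(b), OP(%), ID(m), OP(-), ID(x)


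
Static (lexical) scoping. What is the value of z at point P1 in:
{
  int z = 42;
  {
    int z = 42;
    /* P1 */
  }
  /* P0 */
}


z declared in the same block as P1
z = 42


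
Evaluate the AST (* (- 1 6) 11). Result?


Evaluate inner: (- 1 6) = -5
Evaluate root: (* -5 11) = -55
Result: -55


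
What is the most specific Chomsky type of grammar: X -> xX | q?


Right-linear: every RHS is a terminal or a terminal followed by one nonterminal
Classification: Type 3 (Regular)


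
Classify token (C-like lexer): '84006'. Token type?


Pattern: digits only
Type: INTEGER_LITERAL


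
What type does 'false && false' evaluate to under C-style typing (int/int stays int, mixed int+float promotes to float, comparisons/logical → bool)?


Operand types: bool && bool
Rule: logical operators take bool operands and yield bool
Result type: bool


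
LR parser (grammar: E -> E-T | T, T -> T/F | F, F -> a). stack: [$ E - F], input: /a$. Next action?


'F' (not preceded by T/) is the handle for T -> F
Action: reduce (T -> F)


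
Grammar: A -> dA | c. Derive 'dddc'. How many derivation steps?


Derivation: A => dA => ddA => dddA => dddc
Steps: 4


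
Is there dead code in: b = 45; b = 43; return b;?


first assignment to b is overwritten before any read
Dead: 'b = 45'


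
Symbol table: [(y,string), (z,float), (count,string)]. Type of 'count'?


Lookup 'count' → type string


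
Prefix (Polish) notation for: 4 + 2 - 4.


left-to-right (same/higher precedence on left): tree is (- (+ 4 2) 4)
Prefix: - + 4 2 4


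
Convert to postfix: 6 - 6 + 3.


Left to right (same or higher precedence on left)
Postfix: 6 6 - 3 +


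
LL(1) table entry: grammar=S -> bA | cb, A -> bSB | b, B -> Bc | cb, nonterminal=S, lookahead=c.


For [S, c]: 'c' ∈ FIRST(cb)
Entry: S -> cb


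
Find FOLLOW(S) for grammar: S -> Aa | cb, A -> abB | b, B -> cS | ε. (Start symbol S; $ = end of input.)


$ ∈ FOLLOW(S). For each A -> αBβ: add FIRST(β)\{ε} to FOLLOW(B); if β nullable, add FOLLOW(A).
FOLLOW(S) = {$, a}


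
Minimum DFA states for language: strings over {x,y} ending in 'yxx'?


Track the longest suffix of input matching a prefix of 'yxx': 4 classes (prefixes of length 0..3)
Minimal DFA: 4 states


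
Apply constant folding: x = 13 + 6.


13 + 6 = 19 at compile time
Optimized: x = 19


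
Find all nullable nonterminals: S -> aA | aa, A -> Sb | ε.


A nonterminal is nullable iff some alternative derives ε (directly, or every symbol in it is nullable)
Nullable: {A}


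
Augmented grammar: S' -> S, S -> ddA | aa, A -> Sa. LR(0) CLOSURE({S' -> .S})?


Start: S' -> .S
For each item with dot before a nonterminal B, add B -> .γ for every B-production
Closure: [S' -> .S, S -> .ddA, S -> .aa]


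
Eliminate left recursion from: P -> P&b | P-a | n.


Left-recursive alternatives: P&b, P-a; non-recursive: n
Introduce P': P -> nP', P' -> &bP' | -aP' | ε


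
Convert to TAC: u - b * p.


Break into single-operator statements:
t1 = b * p
t2 = u - t1


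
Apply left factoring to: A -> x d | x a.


Common prefix: 'x'
Factored: A -> x A', A' -> d | a


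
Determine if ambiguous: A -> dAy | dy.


balanced d^n…y^n: each string has a unique parse
Unambiguous


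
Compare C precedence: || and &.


'&' is bitwise AND (level 5); '||' is logical OR (level 1)
Higher level binds tighter
'&' has higher precedence than '||'


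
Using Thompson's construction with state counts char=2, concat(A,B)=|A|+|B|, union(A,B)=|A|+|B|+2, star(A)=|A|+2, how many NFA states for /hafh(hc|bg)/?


Syntax tree has 8 char leaf(s), 1 union(s), 0 star(s)
chars contribute 8×2 = 16; each union adds +2; each star adds +2
Total: 16 + 2 + 0 = 18 states


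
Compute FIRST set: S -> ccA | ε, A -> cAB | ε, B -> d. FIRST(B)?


Per alternative of B: FIRST(d) = {d}
FIRST(B) = {d}


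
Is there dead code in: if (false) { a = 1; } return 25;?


condition is constant false, so the whole block is unreachable
Dead: 'if (false) { a = 1; }'


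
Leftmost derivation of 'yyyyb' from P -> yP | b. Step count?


Derivation: P => yP => yyP => yyyP => yyyyP => yyyyb
Steps: 5


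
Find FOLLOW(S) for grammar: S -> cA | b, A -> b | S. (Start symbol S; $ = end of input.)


$ ∈ FOLLOW(S). For each A -> αBβ: add FIRST(β)\{ε} to FOLLOW(B); if β nullable, add FOLLOW(A).
FOLLOW(S) = {$}


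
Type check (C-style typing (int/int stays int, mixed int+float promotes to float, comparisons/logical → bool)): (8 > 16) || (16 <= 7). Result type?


Operand types: bool || bool
Rule: logical operators take bool operands and yield bool
Result type: bool


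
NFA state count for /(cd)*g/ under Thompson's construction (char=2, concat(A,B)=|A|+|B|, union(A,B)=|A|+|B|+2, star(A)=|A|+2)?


Syntax tree has 3 char leaf(s), 0 union(s), 1 star(s)
chars contribute 3×2 = 6; each union adds +2; each star adds +2
Total: 6 + 0 + 2 = 8 states


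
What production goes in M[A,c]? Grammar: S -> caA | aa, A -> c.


For [A, c]: 'c' ∈ FIRST(c)
Entry: A -> c


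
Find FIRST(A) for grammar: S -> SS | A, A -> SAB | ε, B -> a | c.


Per alternative of A: FIRST(SAB) = {a, c}; FIRST(ε) = {ε}
FIRST(A) = {a, c, ε}


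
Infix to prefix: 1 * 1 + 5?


left-to-right (same/higher precedence on left): tree is (+ (* 1 1) 5)
Prefix: + * 1 1 5


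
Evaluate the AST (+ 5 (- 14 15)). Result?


Evaluate inner: (- 14 15) = -1
Evaluate root: (+ 5 -1) = 4
Result: 4


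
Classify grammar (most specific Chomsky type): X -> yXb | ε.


Single nonterminal LHS, but y^n b^n is not regular
Classification: Type 2 (Context-Free)


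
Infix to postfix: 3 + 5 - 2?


Left to right (same or higher precedence on left)
Postfix: 3 5 + 2 -


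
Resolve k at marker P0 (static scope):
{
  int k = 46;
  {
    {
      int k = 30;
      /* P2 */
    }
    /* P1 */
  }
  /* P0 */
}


k declared in the same block as P0
k = 46


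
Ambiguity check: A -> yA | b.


right-linear, alternatives start with distinct terminals 'y' vs 'b': unique leftmost derivation
Unambiguous


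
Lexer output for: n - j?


Scan left to right, longest-match per lexeme
Tokens: ID(n), OP(-), ID(j)


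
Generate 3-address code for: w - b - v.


Break into single-operator statements:
t1 = w - b
t2 = t1 - v


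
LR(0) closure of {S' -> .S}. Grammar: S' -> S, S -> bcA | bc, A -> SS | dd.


Start: S' -> .S
For each item with dot before a nonterminal B, add B -> .γ for every B-production
Closure: [S' -> .S, S -> .bcA, S -> .bc]


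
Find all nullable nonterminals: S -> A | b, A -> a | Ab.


A nonterminal is nullable iff some alternative derives ε (directly, or every symbol in it is nullable)
Nullable: {}


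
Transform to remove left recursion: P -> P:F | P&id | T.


Left-recursive alternatives: P:F, P&id; non-recursive: T
Introduce P': P -> TP', P' -> :FP' | &idP' | ε


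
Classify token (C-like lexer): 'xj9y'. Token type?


Pattern: letter/underscore followed by alphanumerics, not a keyword
Type: IDENTIFIER


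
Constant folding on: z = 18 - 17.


18 - 17 = 1 at compile time
Optimized: z = 1


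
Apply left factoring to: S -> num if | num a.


Common prefix: 'num'
Factored: S -> num S', S' -> if | a


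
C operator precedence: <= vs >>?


'>>' is shift (level 8); '<=' is relational (level 7)
Higher level binds tighter
'>>' has higher precedence than '<='


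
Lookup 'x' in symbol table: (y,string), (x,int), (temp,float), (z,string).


Lookup 'x' → type int


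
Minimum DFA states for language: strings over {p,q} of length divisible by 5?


Track length mod 5: states 0..4, accept at 0
Minimal DFA: 5 states


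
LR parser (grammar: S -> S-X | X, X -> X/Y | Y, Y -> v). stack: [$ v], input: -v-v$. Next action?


'v' on top is the handle for Y -> v
Action: reduce (Y -> v)


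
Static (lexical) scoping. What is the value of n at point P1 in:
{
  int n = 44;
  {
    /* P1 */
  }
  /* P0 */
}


P1's block does not declare n; resolves to the enclosing declaration at depth 0
n = 44


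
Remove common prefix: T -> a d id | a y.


Common prefix: 'a'
Factored: T -> a T', T' -> d id | y


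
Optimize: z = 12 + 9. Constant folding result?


12 + 9 = 21 at compile time
Optimized: z = 21


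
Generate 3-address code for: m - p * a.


Break into single-operator statements:
t1 = p * a
t2 = m - t1


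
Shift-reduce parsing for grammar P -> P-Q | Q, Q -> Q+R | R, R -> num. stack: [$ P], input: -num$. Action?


shift '-' to continue P -> P-Q
Action: shift


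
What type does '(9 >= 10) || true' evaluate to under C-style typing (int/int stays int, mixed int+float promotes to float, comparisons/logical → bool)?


Operand types: bool || bool
Rule: logical operators take bool operands and yield bool
Result type: bool


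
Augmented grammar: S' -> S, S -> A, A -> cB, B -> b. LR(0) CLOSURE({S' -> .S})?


Start: S' -> .S
For each item with dot before a nonterminal B, add B -> .γ for every B-production
Closure: [S' -> .S, S -> .A, A -> .cB]


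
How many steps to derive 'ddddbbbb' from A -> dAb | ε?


Derivation: A => dAb => ddAbb => dddAbbb => ddddAbbbb => ddddbbbb
Steps: 5


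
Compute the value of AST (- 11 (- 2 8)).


Evaluate inner: (- 2 8) = -6
Evaluate root: (- 11 -6) = 17
Result: 17


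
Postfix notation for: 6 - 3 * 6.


* has higher precedence, evaluate 3*6 first
Postfix: 6 3 6 * -


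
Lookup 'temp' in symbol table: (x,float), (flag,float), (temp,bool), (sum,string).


Lookup 'temp' → type bool


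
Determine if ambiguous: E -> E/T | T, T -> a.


precedence layered via separate nonterminal T: deterministic
Unambiguous


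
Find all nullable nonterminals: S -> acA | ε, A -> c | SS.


A nonterminal is nullable iff some alternative derives ε (directly, or every symbol in it is nullable)
Nullable: {A, S}


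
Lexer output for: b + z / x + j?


Scan left to right, longest-match per lexeme
Tokens: ID(b), OP(+), ID(z), OP(/), ID(x), OP(+), ID(j)


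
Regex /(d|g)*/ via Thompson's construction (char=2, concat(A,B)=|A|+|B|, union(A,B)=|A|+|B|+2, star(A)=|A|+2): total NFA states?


Syntax tree has 2 char leaf(s), 1 union(s), 1 star(s)
chars contribute 2×2 = 4; each union adds +2; each star adds +2
Total: 4 + 2 + 2 = 8 states


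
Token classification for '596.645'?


Pattern: digits with a decimal point
Type: FLOAT_LITERAL


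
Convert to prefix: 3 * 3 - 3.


left-to-right (same/higher precedence on left): tree is (- (* 3 3) 3)
Prefix: - * 3 3 3


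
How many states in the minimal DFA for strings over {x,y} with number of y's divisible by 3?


Track (count of y) mod 3: states 0..2, accept at 0
Minimal DFA: 3 states


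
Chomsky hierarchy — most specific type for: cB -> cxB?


LHS has context (more than one symbol) and |LHS| ≤ |RHS|
Classification: Type 1 (Context-Sensitive)


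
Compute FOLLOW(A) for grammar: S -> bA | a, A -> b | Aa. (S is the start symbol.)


$ ∈ FOLLOW(S). For each A -> αBβ: add FIRST(β)\{ε} to FOLLOW(B); if β nullable, add FOLLOW(A).
FOLLOW(A) = {$, a}


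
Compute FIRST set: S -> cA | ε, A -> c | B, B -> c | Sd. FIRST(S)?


Per alternative of S: FIRST(cA) = {c}; FIRST(ε) = {ε}
FIRST(S) = {c, ε}


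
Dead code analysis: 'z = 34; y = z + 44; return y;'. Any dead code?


z is read by y's definition; y is returned
No dead code


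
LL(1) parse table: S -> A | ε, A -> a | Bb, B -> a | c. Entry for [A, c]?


For [A, c]: 'c' ∈ FIRST(Bb)
Entry: A -> Bb


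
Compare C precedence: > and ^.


'>' is relational (level 7); '^' is bitwise XOR (level 4)
Higher level binds tighter
'>' has higher precedence than '^'


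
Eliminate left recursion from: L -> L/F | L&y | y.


Left-recursive alternatives: L/F, L&y; non-recursive: y
Introduce L': L -> yL', L' -> /FL' | &yL' | ε


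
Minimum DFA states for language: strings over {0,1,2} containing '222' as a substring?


KMP-style automaton: 3 progress states + 1 absorbing accept = 4
Minimal DFA: 4 states


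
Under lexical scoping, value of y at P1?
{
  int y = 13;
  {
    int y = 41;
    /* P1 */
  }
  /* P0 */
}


y declared in the same block as P1
y = 41


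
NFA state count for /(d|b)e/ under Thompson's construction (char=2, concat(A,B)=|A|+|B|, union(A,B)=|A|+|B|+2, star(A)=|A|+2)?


Syntax tree has 3 char leaf(s), 1 union(s), 0 star(s)
chars contribute 3×2 = 6; each union adds +2; each star adds +2
Total: 6 + 2 + 0 = 8 states


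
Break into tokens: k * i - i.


Scan left to right, longest-match per lexeme
Tokens: ID(k), OP(*), ID(i), OP(-), ID(i)


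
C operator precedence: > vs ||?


'>' is relational (level 7); '||' is logical OR (level 1)
Higher level binds tighter
'>' has higher precedence than '||'


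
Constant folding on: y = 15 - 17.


15 - 17 = -2 at compile time
Optimized: y = -2


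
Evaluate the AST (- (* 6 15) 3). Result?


Evaluate inner: (* 6 15) = 90
Evaluate root: (- 90 3) = 87
Result: 87


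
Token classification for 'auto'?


Pattern: reserved word
Type: KEYWORD


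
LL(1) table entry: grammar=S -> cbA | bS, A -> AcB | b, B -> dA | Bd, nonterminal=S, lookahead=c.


For [S, c]: 'c' ∈ FIRST(cbA)
Entry: S -> cbA


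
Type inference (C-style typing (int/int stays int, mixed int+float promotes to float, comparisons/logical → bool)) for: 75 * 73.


Operand types: int * int
Rule: mixed int/float promotes to float; int/int stays int
Result type: int


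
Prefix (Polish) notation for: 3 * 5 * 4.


left-to-right (same/higher precedence on left): tree is (* (* 3 5) 4)
Prefix: * * 3 5 4


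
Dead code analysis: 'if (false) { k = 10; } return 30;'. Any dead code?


condition is constant false, so the whole block is unreachable
Dead: 'if (false) { k = 10; }'


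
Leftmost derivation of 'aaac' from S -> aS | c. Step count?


Derivation: S => aS => aaS => aaaS => aaac
Steps: 4


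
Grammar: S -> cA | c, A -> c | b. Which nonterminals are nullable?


A nonterminal is nullable iff some alternative derives ε (directly, or every symbol in it is nullable)
Nullable: {}


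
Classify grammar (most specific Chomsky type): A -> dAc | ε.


Single nonterminal LHS, but d^n c^n is not regular
Classification: Type 2 (Context-Free)


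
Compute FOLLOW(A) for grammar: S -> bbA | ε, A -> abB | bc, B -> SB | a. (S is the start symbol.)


$ ∈ FOLLOW(S). For each A -> αBβ: add FIRST(β)\{ε} to FOLLOW(B); if β nullable, add FOLLOW(A).
FOLLOW(A) = {$, a, b}


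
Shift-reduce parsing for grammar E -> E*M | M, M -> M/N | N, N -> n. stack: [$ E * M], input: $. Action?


handle 'E*M' on top; lookahead ∈ FOLLOW(E) = {*, $}
Action: reduce (E -> E*M)


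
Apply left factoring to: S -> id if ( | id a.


Common prefix: 'id'
Factored: S -> id S', S' -> if ( | a


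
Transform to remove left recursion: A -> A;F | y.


Left-recursive alternatives: A;F; non-recursive: y
Introduce A': A -> yA', A' -> ;FA' | ε


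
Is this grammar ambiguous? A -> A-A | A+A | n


'n-n+n' has two parse trees (no precedence encoded between - and +)
Ambiguous


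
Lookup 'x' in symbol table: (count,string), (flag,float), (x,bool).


Lookup 'x' → type bool


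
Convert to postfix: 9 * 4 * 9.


Left to right (same or higher precedence on left)
Postfix: 9 4 * 9 *


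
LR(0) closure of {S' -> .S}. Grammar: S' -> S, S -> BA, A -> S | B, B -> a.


Start: S' -> .S
For each item with dot before a nonterminal B, add B -> .γ for every B-production
Closure: [S' -> .S, S -> .BA, B -> .a]


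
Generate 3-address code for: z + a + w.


Break into single-operator statements:
t1 = z + a
t2 = t1 + w


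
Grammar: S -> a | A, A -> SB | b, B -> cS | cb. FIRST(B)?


Per alternative of B: FIRST(cS) = {c}; FIRST(cb) = {c}
FIRST(B) = {c}


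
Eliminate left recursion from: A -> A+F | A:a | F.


Left-recursive alternatives: A+F, A:a; non-recursive: F
Introduce A': A -> FA', A' -> +FA' | :aA' | ε


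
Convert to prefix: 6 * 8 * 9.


left-to-right (same/higher precedence on left): tree is (* (* 6 8) 9)
Prefix: * * 6 8 9


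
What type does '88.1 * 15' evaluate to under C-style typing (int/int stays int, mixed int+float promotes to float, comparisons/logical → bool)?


Operand types: float * int
Rule: mixed int/float promotes to float; int/int stays int
Result type: float


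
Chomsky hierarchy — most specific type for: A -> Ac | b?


Left-linear: every RHS is a terminal or one nonterminal followed by a terminal
Classification: Type 3 (Regular)


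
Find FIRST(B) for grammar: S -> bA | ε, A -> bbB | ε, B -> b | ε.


Per alternative of B: FIRST(b) = {b}; FIRST(ε) = {ε}
FIRST(B) = {b, ε}


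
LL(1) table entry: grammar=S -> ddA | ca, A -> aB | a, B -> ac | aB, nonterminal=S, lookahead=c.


For [S, c]: 'c' ∈ FIRST(ca)
Entry: S -> ca


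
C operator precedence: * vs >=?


'*' is multiplicative (level 10); '>=' is relational (level 7)
Higher level binds tighter
'*' has higher precedence than '>='


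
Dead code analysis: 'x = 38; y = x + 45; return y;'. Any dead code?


x is read by y's definition; y is returned
No dead code


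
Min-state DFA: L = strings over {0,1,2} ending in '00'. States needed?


Track the longest suffix of input matching a prefix of '00': 3 classes (prefixes of length 0..2)
Minimal DFA: 3 states


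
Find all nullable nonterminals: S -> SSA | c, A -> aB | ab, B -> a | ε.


A nonterminal is nullable iff some alternative derives ε (directly, or every symbol in it is nullable)
Nullable: {B}


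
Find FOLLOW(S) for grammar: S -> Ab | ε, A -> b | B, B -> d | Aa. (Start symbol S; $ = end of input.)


$ ∈ FOLLOW(S). For each A -> αBβ: add FIRST(β)\{ε} to FOLLOW(B); if β nullable, add FOLLOW(A).
FOLLOW(S) = {$}


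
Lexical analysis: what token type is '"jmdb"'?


Pattern: double-quoted sequence
Type: STRING_LITERAL


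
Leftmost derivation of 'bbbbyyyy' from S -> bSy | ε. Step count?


Derivation: S => bSy => bbSyy => bbbSyyy => bbbbSyyyy => bbbbyyyy
Steps: 5


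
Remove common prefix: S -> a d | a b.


Common prefix: 'a'
Factored: S -> a S', S' -> d | b


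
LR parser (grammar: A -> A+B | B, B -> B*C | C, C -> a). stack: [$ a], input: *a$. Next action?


'a' on top is the handle for C -> a
Action: reduce (C -> a)


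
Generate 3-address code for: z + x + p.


Break into single-operator statements:
t1 = z + x
t2 = t1 + p


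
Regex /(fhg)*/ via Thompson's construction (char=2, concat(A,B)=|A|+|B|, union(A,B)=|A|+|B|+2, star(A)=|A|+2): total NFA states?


Syntax tree has 3 char leaf(s), 0 union(s), 1 star(s)
chars contribute 3×2 = 6; each union adds +2; each star adds +2
Total: 6 + 0 + 2 = 8 states


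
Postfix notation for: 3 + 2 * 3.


* has higher precedence, evaluate 2*3 first
Postfix: 3 2 3 * +


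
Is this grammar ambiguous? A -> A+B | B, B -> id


precedence layered via separate nonterminal B: deterministic
Unambiguous


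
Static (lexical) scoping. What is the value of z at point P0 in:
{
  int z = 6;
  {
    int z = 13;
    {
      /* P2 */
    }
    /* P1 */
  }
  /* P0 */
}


z declared in the same block as P0
z = 6


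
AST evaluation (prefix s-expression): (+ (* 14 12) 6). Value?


Evaluate inner: (* 14 12) = 168
Evaluate root: (+ 168 6) = 174
Result: 174


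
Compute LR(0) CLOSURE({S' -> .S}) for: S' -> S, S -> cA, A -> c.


Start: S' -> .S
For each item with dot before a nonterminal B, add B -> .γ for every B-production
Closure: [S' -> .S, S -> .cA]


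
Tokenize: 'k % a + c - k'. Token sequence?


Scan left to right, longest-match per lexeme
Tokens: ID(k), OP(%), ID(a), OP(+), ID(c), OP(-), ID(k)


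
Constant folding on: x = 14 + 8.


14 + 8 = 22 at compile time
Optimized: x = 22


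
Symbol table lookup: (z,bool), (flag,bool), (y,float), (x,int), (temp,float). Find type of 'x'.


Lookup 'x' → type int


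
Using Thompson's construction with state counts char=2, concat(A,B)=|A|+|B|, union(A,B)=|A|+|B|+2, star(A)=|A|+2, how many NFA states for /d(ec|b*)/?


Syntax tree has 4 char leaf(s), 1 union(s), 1 star(s)
chars contribute 4×2 = 8; each union adds +2; each star adds +2
Total: 8 + 2 + 2 = 12 states


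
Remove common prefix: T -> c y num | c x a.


Common prefix: 'c'
Factored: T -> c T', T' -> y num | x a


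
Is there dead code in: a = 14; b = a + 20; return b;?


a is read by b's definition; b is returned
No dead code


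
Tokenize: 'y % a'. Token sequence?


Scan left to right, longest-match per lexeme
Tokens: ID(y), OP(%), ID(a)


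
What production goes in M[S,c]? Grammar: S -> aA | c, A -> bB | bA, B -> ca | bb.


For [S, c]: 'c' ∈ FIRST(c)
Entry: S -> c


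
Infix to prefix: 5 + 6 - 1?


left-to-right (same/higher precedence on left): tree is (- (+ 5 6) 1)
Prefix: - + 5 6 1


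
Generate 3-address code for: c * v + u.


Break into single-operator statements:
t1 = c * v
t2 = t1 + u


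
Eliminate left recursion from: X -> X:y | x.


Left-recursive alternatives: X:y; non-recursive: x
Introduce X': X -> xX', X' -> :yX' | ε


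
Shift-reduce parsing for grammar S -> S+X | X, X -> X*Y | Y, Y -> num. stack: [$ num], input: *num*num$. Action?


'num' on top is the handle for Y -> num
Action: reduce (Y -> num)


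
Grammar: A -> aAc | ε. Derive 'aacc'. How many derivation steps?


Derivation: A => aAc => aaAcc => aacc
Steps: 3


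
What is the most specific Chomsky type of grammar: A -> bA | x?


Right-linear: every RHS is a terminal or a terminal followed by one nonterminal
Classification: Type 3 (Regular)


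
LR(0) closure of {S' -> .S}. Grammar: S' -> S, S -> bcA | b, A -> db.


Start: S' -> .S
For each item with dot before a nonterminal B, add B -> .γ for every B-production
Closure: [S' -> .S, S -> .bcA, S -> .b]


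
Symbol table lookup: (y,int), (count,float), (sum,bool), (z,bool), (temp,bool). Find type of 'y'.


Lookup 'y' → type int


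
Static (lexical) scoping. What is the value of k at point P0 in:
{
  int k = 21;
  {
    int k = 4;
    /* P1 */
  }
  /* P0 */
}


k declared in the same block as P0
k = 21


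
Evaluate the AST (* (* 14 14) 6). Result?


Evaluate inner: (* 14 14) = 196
Evaluate root: (* 196 6) = 1176
Result: 1176


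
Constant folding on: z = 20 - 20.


20 - 20 = 0 at compile time
Optimized: z = 0


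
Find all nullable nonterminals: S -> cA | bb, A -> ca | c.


A nonterminal is nullable iff some alternative derives ε (directly, or every symbol in it is nullable)
Nullable: {}


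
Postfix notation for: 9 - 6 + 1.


Left to right (same or higher precedence on left)
Postfix: 9 6 - 1 +


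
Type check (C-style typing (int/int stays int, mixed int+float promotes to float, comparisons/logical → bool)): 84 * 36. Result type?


Operand types: int * int
Rule: mixed int/float promotes to float; int/int stays int
Result type: int


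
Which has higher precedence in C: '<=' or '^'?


'<=' is relational (level 7); '^' is bitwise XOR (level 4)
Higher level binds tighter
'<=' has higher precedence than '^'


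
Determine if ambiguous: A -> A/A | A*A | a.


'a/a*a' has two parse trees (no precedence encoded between / and *)
Ambiguous


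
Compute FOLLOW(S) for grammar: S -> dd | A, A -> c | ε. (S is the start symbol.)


$ ∈ FOLLOW(S). For each A -> αBβ: add FIRST(β)\{ε} to FOLLOW(B); if β nullable, add FOLLOW(A).
FOLLOW(S) = {$}


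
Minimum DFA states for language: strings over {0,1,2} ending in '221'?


Track the longest suffix of input matching a prefix of '221': 4 classes (prefixes of length 0..3)
Minimal DFA: 4 states


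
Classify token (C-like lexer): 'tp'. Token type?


Pattern: letter/underscore followed by alphanumerics, not a keyword
Type: IDENTIFIER


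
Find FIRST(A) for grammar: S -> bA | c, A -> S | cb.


Per alternative of A: FIRST(S) = {b, c}; FIRST(cb) = {c}
FIRST(A) = {b, c}


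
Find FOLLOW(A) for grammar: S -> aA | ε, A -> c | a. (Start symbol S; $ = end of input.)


$ ∈ FOLLOW(S). For each A -> αBβ: add FIRST(β)\{ε} to FOLLOW(B); if β nullable, add FOLLOW(A).
FOLLOW(A) = {$}


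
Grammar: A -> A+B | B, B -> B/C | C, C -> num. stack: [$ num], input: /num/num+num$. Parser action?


'num' on top is the handle for C -> num
Action: reduce (C -> num)


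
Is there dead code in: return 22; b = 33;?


statement follows a return and is unreachable
Dead: 'b = 33'


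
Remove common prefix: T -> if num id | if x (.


Common prefix: 'if'
Factored: T -> if T', T' -> num id | x (


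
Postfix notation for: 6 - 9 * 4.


* has higher precedence, evaluate 9*4 first
Postfix: 6 9 4 * -


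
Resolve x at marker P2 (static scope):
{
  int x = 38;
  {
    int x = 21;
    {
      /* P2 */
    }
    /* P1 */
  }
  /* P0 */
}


P2's block does not declare x; resolves to the enclosing declaration at depth 1
x = 21


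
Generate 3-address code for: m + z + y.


Break into single-operator statements:
t1 = m + z
t2 = t1 + y


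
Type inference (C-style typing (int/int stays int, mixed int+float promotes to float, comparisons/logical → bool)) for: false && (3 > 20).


Operand types: bool && bool
Rule: logical operators take bool operands and yield bool
Result type: bool


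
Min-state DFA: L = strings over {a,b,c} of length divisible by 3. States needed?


Track length mod 3: states 0..2, accept at 0
Minimal DFA: 3 states


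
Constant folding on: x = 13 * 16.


13 * 16 = 208 at compile time
Optimized: x = 208


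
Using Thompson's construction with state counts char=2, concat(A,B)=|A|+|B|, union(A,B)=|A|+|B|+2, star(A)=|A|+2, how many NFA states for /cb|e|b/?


Syntax tree has 4 char leaf(s), 2 union(s), 0 star(s)
chars contribute 4×2 = 8; each union adds +2; each star adds +2
Total: 8 + 4 + 0 = 12 states
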